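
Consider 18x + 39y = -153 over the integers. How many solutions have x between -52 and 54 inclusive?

8

gcd(39, 18) = 3  (39 = 2×18 + 3, 18 = 6×3).
Back-substituting, 18×(-2) + 39×(1) = 3.
Scale by -51: particular solution (102, -51); reduce x mod 13: (11, -9).
General solution: x = 11 + 13t, y = -9 - 6t for integer t.
-52 ≤ 11 + 13t ≤ 54 gives t ∈ [-4, 3], which is 8 values.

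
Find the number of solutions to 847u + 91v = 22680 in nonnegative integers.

2

gcd(847, 91) = 7  (847 = 9*91 + 28, 91 = 3*28 + 7, 28 = 4*7).
Back-substituting, 847*(-3) + 91*(28) = 7.
Scale by 3240: one solution is (-9720, 90720). Reduce u mod 13: (4, 212).
General: u = 4 + 13t, v = 212 - 121t.
u ≥ 0 ⇒ t ≥ 0; v ≥ 0 ⇒ t ≤ 1. So t ∈ [0, 1]: 2 solutions.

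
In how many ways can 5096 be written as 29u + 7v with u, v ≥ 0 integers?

gcd(29, 7) = 1.
By Bézout, 29×(1) + 7×(-4) = 1.
One solution: (0, 728).
General: u = 0 + 7t, v = 728 - 29t.
u ≥ 0 ⇒ t ≥ 0; v ≥ 0 ⇒ t ≤ 25. So t ∈ [0, 25]: 26 solutions.

26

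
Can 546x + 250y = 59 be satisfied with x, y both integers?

no

gcd(546, 250) = 2  (546 = 2×250 + 46, 250 = 5×46 + 20, 46 = 2×20 + 6, 20 = 3×6 + 2, 6 = 3×2).
2 does not divide 59 (remainder 1), so no integer solutions.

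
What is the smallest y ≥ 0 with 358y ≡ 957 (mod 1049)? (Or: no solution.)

gcd(1049, 358) = 1.
1 divides 957, so solutions exist.
By Bézout, 358×(126) + 1049×(-43) = 1.
So 358×(126) ≡ 1 (mod 1049); multiply by 957: y ≡ 120582 (mod 1049).
Smallest nonnegative: y = 120582 mod 1049 = 996.

996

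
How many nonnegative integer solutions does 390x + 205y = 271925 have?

gcd(390, 205) = 5.
By Bézout, 390*(10) + 205*(-19) = 5.
One solution: (26, 1277).
General: x = 26 + 41t, y = 1277 - 78t.
x ≥ 0 ⇒ t ≥ 0; y ≥ 0 ⇒ t ≤ 16. So t ∈ [0, 16]: 17 solutions.

17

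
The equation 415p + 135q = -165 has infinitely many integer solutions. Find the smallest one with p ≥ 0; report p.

24

gcd(415, 135) = 5.
5 divides -165, so solutions exist.
By Bézout, 415*(-13) + 135*(40) = 5.
Scale by -165/5 = -33: (p₀, q₀) = (429, -1320).
General solution: p = 429 + 27t, q = -1320 - 83t for integer t.
p ≥ 0: smallest is 429 mod 27 = 24 (at t = -15), with q = -75.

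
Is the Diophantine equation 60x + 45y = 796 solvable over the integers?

gcd(60, 45):
  60 = 1×45 + 15
  45 = 3×15
so gcd(60, 45) = 15.
15 does not divide 796 (remainder 1), so no integer solutions.

no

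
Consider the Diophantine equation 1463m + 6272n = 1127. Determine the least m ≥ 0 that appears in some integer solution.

721

gcd(6272, 1463):
  6272 = 4*1463 + 420
  1463 = 3*420 + 203
  420 = 2*203 + 14
  203 = 14*14 + 7
  14 = 2*7
so gcd(6272, 1463) = 7.
7 divides 1127, so solutions exist.
Back-substitute for Bézout coefficients:
  7 = 203 - 14*14
  ... = 1463*(433) + 6272*(-101)
Scale by 1127/7 = 161: (m₀, n₀) = (69713, -16261).
General solution: m = 69713 + 896t, n = -16261 - 209t for integer t.
m ≥ 0: smallest is 69713 mod 896 = 721 (at t = -77), with n = -168.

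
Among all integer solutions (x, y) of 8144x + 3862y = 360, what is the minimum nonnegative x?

1656

gcd(8144, 3862) = 2.
2 divides 360, so solutions exist.
By Bézout, 8144·(-377) + 3862·(795) = 2.
Scale by 360/2 = 180: (x₀, y₀) = (-67860, 143100).
General solution: x = -67860 + 1931t, y = 143100 - 4072t for integer t.
x ≥ 0: smallest is -67860 mod 1931 = 1656 (at t = 36), with y = -3492.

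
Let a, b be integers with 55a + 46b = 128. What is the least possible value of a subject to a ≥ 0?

gcd(55, 46):
  55 = 1×46 + 9
  46 = 5×9 + 1
  9 = 9×1
so gcd(55, 46) = 1.
1 divides 128, so solutions exist.
Back-substitute for Bézout coefficients:
  1 = 46 - 5×9
  ... = 55×(-5) + 46×(6)
Scale by 128/1 = 128: (a₀, b₀) = (-640, 768).
General solution: a = -640 + 46t, b = 768 - 55t for integer t.
a ≥ 0: smallest is -640 mod 46 = 4 (at t = 14), with b = -2.

4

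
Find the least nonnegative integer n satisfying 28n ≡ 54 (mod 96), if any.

no solution

gcd(96, 28) = 4.
4 does not divide 54, so the congruence has no solution.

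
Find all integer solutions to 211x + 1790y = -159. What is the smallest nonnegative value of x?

gcd(1790, 211):
  1790 = 8×211 + 102
  211 = 2×102 + 7
  102 = 14×7 + 4
  7 = 1×4 + 3
  4 = 1×3 + 1
  3 = 3×1
so gcd(1790, 211) = 1.
1 divides -159, so solutions exist.
Back-substitute for Bézout coefficients:
  1 = 4 - 1×3
  ... = 211×(-509) + 1790×(60)
Scale by -159/1 = -159: (x₀, y₀) = (80931, -9540).
General solution: x = 80931 + 1790t, y = -9540 - 211t for integer t.
x ≥ 0: smallest is 80931 mod 1790 = 381 (at t = -45), with y = -45.

381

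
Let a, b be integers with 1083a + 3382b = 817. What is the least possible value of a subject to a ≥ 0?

gcd(3382, 1083):
  3382 = 3·1083 + 133
  1083 = 8·133 + 19
  133 = 7·19
so gcd(3382, 1083) = 19.
19 divides 817, so solutions exist.
Back-substitute for Bézout coefficients:
  19 = 1083 - 8·133
  ... = 1083·(25) + 3382·(-8)
Scale by 817/19 = 43: (a₀, b₀) = (1075, -344).
General solution: a = 1075 + 178t, b = -344 - 57t for integer t.
a ≥ 0: smallest is 1075 mod 178 = 7 (at t = -6), with b = -2.

7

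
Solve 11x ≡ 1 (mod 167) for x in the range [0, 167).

gcd(167, 11):
  167 = 15*11 + 2
  11 = 5*2 + 1
  2 = 2*1
so gcd(167, 11) = 1.
Back-substitute for Bézout coefficients:
  1 = 11 - 5*2
  ... = 11*(76) + 167*(-5)
So 11*76 ≡ 1 (mod 167), and 76 mod 167 = 76.

76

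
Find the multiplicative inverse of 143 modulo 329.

gcd(329, 143):
  329 = 2*143 + 43
  143 = 3*43 + 14
  43 = 3*14 + 1
  14 = 14*1
so gcd(329, 143) = 1.
Back-substitute for Bézout coefficients:
  1 = 43 - 3*14
  ... = 143*(-23) + 329*(10)
So 143*-23 ≡ 1 (mod 329), and -23 mod 329 = 306.

306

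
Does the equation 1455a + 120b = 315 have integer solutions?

yes

gcd(1455, 120) = 15.
15 divides 315, so integer solutions exist.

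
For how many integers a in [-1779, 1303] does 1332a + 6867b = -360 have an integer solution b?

gcd(6867, 1332) = 9  (6867 = 5*1332 + 207, 1332 = 6*207 + 90, 207 = 2*90 + 27, 90 = 3*27 + 9, 27 = 3*9).
Back-substituting, 1332*(232) + 6867*(-45) = 9.
Scale by -40: particular solution (-9280, 1800); reduce a mod 763: (639, -124).
General solution: a = 639 + 763t, b = -124 - 148t for integer t.
-1779 ≤ 639 + 763t ≤ 1303 gives t ∈ [-3, 0], which is 4 values.

4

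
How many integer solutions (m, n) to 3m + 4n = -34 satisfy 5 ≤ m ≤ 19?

gcd(4, 3) = 1.
By Bézout, 3×(-1) + 4×(1) = 1.
Particular solution: (2, -10).
General solution: m = 2 + 4t, n = -10 - 3t for integer t.
5 ≤ 2 + 4t ≤ 19 gives t ∈ [1, 4], which is 4 values.

4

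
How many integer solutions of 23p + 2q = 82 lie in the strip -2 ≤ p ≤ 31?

gcd(23, 2) = 1  (23 = 11·2 + 1, 2 = 2·1).
Back-substituting, 23·(1) + 2·(-11) = 1.
Scale by 82: particular solution (82, -902); reduce p mod 2: (0, 41).
General solution: p = 0 + 2t, q = 41 - 23t for integer t.
-2 ≤ 0 + 2t ≤ 31 gives t ∈ [-1, 15], which is 17 values.

17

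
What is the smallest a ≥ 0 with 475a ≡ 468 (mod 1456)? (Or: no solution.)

gcd(1456, 475):
  1456 = 3·475 + 31
  475 = 15·31 + 10
  31 = 3·10 + 1
  10 = 10·1
so gcd(1456, 475) = 1.
1 divides 468, so solutions exist.
Back-substitute for Bézout coefficients:
  1 = 31 - 3·10
  ... = 475·(-141) + 1456·(46)
So 475·(-141) ≡ 1 (mod 1456); multiply by 468: a ≡ -65988 (mod 1456).
Smallest nonnegative: a = -65988 mod 1456 = 988.

988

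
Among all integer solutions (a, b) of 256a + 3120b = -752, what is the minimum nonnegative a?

58

gcd(3120, 256):
  3120 = 12·256 + 48
  256 = 5·48 + 16
  48 = 3·16
so gcd(3120, 256) = 16.
16 divides -752, so solutions exist.
Back-substitute for Bézout coefficients:
  16 = 256 - 5·48
  ... = 256·(61) + 3120·(-5)
Scale by -752/16 = -47: (a₀, b₀) = (-2867, 235).
General solution: a = -2867 + 195t, b = 235 - 16t for integer t.
a ≥ 0: smallest is -2867 mod 195 = 58 (at t = 15), with b = -5.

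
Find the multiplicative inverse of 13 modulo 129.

10

gcd(129, 13) = 1.
By Bézout, 13×(10) + 129×(-1) = 1.
So 13×10 ≡ 1 (mod 129), and 10 mod 129 = 10.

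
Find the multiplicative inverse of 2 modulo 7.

4

gcd(7, 2) = 1  (7 = 3*2 + 1, 2 = 2*1).
Back-substituting, 2*(-3) + 7*(1) = 1.
So 2*-3 ≡ 1 (mod 7), and -3 mod 7 = 4.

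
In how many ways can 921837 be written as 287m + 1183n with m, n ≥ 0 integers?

gcd(1183, 287) = 7  (1183 = 4×287 + 35, 287 = 8×35 + 7, 35 = 5×7).
Back-substituting, 287×(33) + 1183×(-8) = 7.
Scale by 131691: one solution is (4345803, -1053528). Reduce m mod 169: (137, 746).
General: m = 137 + 169t, n = 746 - 41t.
m ≥ 0 ⇒ t ≥ 0; n ≥ 0 ⇒ t ≤ 18. So t ∈ [0, 18]: 19 solutions.

19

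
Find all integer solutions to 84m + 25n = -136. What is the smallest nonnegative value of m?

21

gcd(84, 25) = 1.
1 divides -136, so solutions exist.
By Bézout, 84×(-11) + 25×(37) = 1.
Scale by -136/1 = -136: (m₀, n₀) = (1496, -5032).
General solution: m = 1496 + 25t, n = -5032 - 84t for integer t.
m ≥ 0: smallest is 1496 mod 25 = 21 (at t = -59), with n = -76.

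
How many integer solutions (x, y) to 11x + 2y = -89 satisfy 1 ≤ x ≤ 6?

3

gcd(11, 2) = 1.
By Bézout, 11*(1) + 2*(-5) = 1.
Particular solution: (1, -50).
General solution: x = 1 + 2t, y = -50 - 11t for integer t.
1 ≤ 1 + 2t ≤ 6 gives t ∈ [0, 2], which is 3 values.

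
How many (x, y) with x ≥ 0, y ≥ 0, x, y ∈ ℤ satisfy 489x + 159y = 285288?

11

gcd(489, 159):
  489 = 3·159 + 12
  159 = 13·12 + 3
  12 = 4·3
so gcd(489, 159) = 3.
Back-substitute for Bézout coefficients:
  3 = 159 - 13·12
  ... = 489·(-13) + 159·(40)
Scale by 95096: one solution is (-1236248, 3803840). Reduce x mod 53: (30, 1702).
General: x = 30 + 53t, y = 1702 - 163t.
x ≥ 0 ⇒ t ≥ 0; y ≥ 0 ⇒ t ≤ 10. So t ∈ [0, 10]: 11 solutions.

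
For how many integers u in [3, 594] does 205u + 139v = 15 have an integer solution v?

gcd(205, 139):
  205 = 1×139 + 66
  139 = 2×66 + 7
  66 = 9×7 + 3
  7 = 2×3 + 1
  3 = 3×1
so gcd(205, 139) = 1.
Back-substitute for Bézout coefficients:
  1 = 7 - 2×3
  ... = 205×(-40) + 139×(59)
Scale by 15: particular solution (-600, 885); reduce u mod 139: (95, -140).
General solution: u = 95 + 139t, v = -140 - 205t for integer t.
3 ≤ 95 + 139t ≤ 594 gives t ∈ [0, 3], which is 4 values.

4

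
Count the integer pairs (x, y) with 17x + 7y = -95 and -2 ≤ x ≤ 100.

15

gcd(17, 7):
  17 = 2·7 + 3
  7 = 2·3 + 1
  3 = 3·1
so gcd(17, 7) = 1.
Back-substitute for Bézout coefficients:
  1 = 7 - 2·3
  ... = 17·(-2) + 7·(5)
Scale by -95: particular solution (190, -475); reduce x mod 7: (1, -16).
General solution: x = 1 + 7t, y = -16 - 17t for integer t.
-2 ≤ 1 + 7t ≤ 100 gives t ∈ [0, 14], which is 15 values.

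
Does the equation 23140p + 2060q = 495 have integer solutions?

gcd(23140, 2060) = 20.
20 does not divide 495 (remainder 15), so no integer solutions.

no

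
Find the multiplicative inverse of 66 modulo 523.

420

gcd(523, 66):
  523 = 7×66 + 61
  66 = 1×61 + 5
  61 = 12×5 + 1
  5 = 5×1
so gcd(523, 66) = 1.
Back-substitute for Bézout coefficients:
  1 = 61 - 12×5
  ... = 66×(-103) + 523×(13)
So 66×-103 ≡ 1 (mod 523), and -103 mod 523 = 420.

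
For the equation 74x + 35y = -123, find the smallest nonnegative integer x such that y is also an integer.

13

gcd(74, 35):
  74 = 2×35 + 4
  35 = 8×4 + 3
  4 = 1×3 + 1
  3 = 3×1
so gcd(74, 35) = 1.
1 divides -123, so solutions exist.
Back-substitute for Bézout coefficients:
  1 = 4 - 1×3
  ... = 74×(9) + 35×(-19)
Scale by -123/1 = -123: (x₀, y₀) = (-1107, 2337).
General solution: x = -1107 + 35t, y = 2337 - 74t for integer t.
x ≥ 0: smallest is -1107 mod 35 = 13 (at t = 32), with y = -31.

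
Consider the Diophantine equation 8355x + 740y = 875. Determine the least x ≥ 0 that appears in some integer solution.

gcd(8355, 740):
  8355 = 11*740 + 215
  740 = 3*215 + 95
  215 = 2*95 + 25
  95 = 3*25 + 20
  25 = 1*20 + 5
  20 = 4*5
so gcd(8355, 740) = 5.
5 divides 875, so solutions exist.
Back-substitute for Bézout coefficients:
  5 = 25 - 1*20
  ... = 8355*(31) + 740*(-350)
Scale by 875/5 = 175: (x₀, y₀) = (5425, -61250).
General solution: x = 5425 + 148t, y = -61250 - 1671t for integer t.
x ≥ 0: smallest is 5425 mod 148 = 97 (at t = -36), with y = -1094.

97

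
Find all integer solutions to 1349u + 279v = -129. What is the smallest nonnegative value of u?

gcd(1349, 279) = 1.
1 divides -129, so solutions exist.
By Bézout, 1349×(-91) + 279×(440) = 1.
Scale by -129/1 = -129: (u₀, v₀) = (11739, -56760).
General solution: u = 11739 + 279t, v = -56760 - 1349t for integer t.
u ≥ 0: smallest is 11739 mod 279 = 21 (at t = -42), with v = -102.

21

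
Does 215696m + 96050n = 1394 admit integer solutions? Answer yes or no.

yes

gcd(215696, 96050):
  215696 = 2*96050 + 23596
  96050 = 4*23596 + 1666
  23596 = 14*1666 + 272
  1666 = 6*272 + 34
  272 = 8*34
so gcd(215696, 96050) = 34.
34 divides 1394, so integer solutions exist.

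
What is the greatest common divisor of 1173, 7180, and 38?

1

gcd(7180, 1173) = 1.
gcd(1, 38) = 1.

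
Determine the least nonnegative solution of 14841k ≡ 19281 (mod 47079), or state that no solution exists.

no solution

gcd(47079, 14841):
  47079 = 3×14841 + 2556
  14841 = 5×2556 + 2061
  2556 = 1×2061 + 495
  2061 = 4×495 + 81
  495 = 6×81 + 9
  81 = 9×9
so gcd(47079, 14841) = 9.
9 does not divide 19281, so the congruence has no solution.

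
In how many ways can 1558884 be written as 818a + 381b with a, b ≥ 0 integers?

gcd(818, 381) = 1  (818 = 2·381 + 56, 381 = 6·56 + 45, 56 = 1·45 + 11, 45 = 4·11 + 1, 11 = 11·1).
Back-substituting, 818·(-34) + 381·(73) = 1.
Scale by 1558884: one solution is (-53002056, 113798532). Reduce a mod 381: (378, 3280).
General: a = 378 + 381t, b = 3280 - 818t.
a ≥ 0 ⇒ t ≥ 0; b ≥ 0 ⇒ t ≤ 4. So t ∈ [0, 4]: 5 solutions.

5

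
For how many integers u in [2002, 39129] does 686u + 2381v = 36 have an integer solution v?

gcd(2381, 686) = 1.
By Bézout, 686·(774) + 2381·(-223) = 1.
Particular solution: (1673, -482).
General solution: u = 1673 + 2381t, v = -482 - 686t for integer t.
2002 ≤ 1673 + 2381t ≤ 39129 gives t ∈ [1, 15], which is 15 values.

15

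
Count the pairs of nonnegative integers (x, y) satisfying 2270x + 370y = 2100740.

gcd(2270, 370):
  2270 = 6×370 + 50
  370 = 7×50 + 20
  50 = 2×20 + 10
  20 = 2×10
so gcd(2270, 370) = 10.
Back-substitute for Bézout coefficients:
  10 = 50 - 2×20
  ... = 2270×(15) + 370×(-92)
Scale by 210074: one solution is (3151110, -19326808). Reduce x mod 37: (5, 5647).
General: x = 5 + 37t, y = 5647 - 227t.
x ≥ 0 ⇒ t ≥ 0; y ≥ 0 ⇒ t ≤ 24. So t ∈ [0, 24]: 25 solutions.

25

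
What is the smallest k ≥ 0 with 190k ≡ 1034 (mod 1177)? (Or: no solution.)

55

gcd(1177, 190) = 1.
1 divides 1034, so solutions exist.
By Bézout, 190·(477) + 1177·(-77) = 1.
So 190·(477) ≡ 1 (mod 1177); multiply by 1034: k ≡ 493218 (mod 1177).
Smallest nonnegative: k = 493218 mod 1177 = 55.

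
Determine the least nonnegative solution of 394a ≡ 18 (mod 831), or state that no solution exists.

gcd(831, 394) = 1  (831 = 2·394 + 43, 394 = 9·43 + 7, 43 = 6·7 + 1, 7 = 7·1).
1 divides 18, so solutions exist.
Back-substituting, 394·(-116) + 831·(55) = 1.
So 394·(-116) ≡ 1 (mod 831); multiply by 18: a ≡ -2088 (mod 831).
Smallest nonnegative: a = -2088 mod 831 = 405.

405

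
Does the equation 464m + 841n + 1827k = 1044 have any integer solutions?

yes

gcd(841, 464):
  841 = 1*464 + 377
  464 = 1*377 + 87
  377 = 4*87 + 29
  87 = 3*29
so gcd(841, 464) = 29.
gcd(29, 1827) = 29.
29 divides 1044, so integer solutions exist.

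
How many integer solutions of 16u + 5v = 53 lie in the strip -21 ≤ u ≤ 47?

gcd(16, 5):
  16 = 3*5 + 1
  5 = 5*1
so gcd(16, 5) = 1.
Back-substitute for Bézout coefficients:
  1 = 16 - 3*5
  ... = 16*(1) + 5*(-3)
Scale by 53: particular solution (53, -159); reduce u mod 5: (3, 1).
General solution: u = 3 + 5t, v = 1 - 16t for integer t.
-21 ≤ 3 + 5t ≤ 47 gives t ∈ [-4, 8], which is 13 values.

13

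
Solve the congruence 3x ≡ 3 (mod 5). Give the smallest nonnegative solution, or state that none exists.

1

gcd(5, 3) = 1.
1 divides 3, so solutions exist.
By Bézout, 3×(2) + 5×(-1) = 1.
So 3×(2) ≡ 1 (mod 5); multiply by 3: x ≡ 6 (mod 5).
Smallest nonnegative: x = 6 mod 5 = 1.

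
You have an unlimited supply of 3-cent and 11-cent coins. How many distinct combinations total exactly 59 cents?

Need nonnegative integers with 3j + 11k = 59.
gcd(3, 11) = 1, and 3·(4) + 11·(-1) = 1.
So (j₀, k₀) = (236, -59); general j = 236 + 11t, k = -59 - 3t.
j ≥ 0 ⇒ t ≥ -21; k ≥ 0 ⇒ t ≤ -20. That's 2 values of t.

2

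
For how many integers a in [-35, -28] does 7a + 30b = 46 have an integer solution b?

1

gcd(30, 7):
  30 = 4*7 + 2
  7 = 3*2 + 1
  2 = 2*1
so gcd(30, 7) = 1.
Back-substitute for Bézout coefficients:
  1 = 7 - 3*2
  ... = 7*(13) + 30*(-3)
Scale by 46: particular solution (598, -138); reduce a mod 30: (28, -5).
General solution: a = 28 + 30t, b = -5 - 7t for integer t.
-35 ≤ 28 + 30t ≤ -28 gives t ∈ [-2, -2], which is 1 value.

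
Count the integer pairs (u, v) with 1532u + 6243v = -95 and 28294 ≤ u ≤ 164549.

22

gcd(6243, 1532):
  6243 = 4·1532 + 115
  1532 = 13·115 + 37
  115 = 3·37 + 4
  37 = 9·4 + 1
  4 = 4·1
so gcd(6243, 1532) = 1.
Back-substitute for Bézout coefficients:
  1 = 37 - 9·4
  ... = 1532·(1520) + 6243·(-373)
Scale by -95: particular solution (-144400, 35435); reduce u mod 6243: (5432, -1333).
General solution: u = 5432 + 6243t, v = -1333 - 1532t for integer t.
28294 ≤ 5432 + 6243t ≤ 164549 gives t ∈ [4, 25], which is 22 values.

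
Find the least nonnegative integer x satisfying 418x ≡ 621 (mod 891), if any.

no solution

gcd(891, 418):
  891 = 2·418 + 55
  418 = 7·55 + 33
  55 = 1·33 + 22
  33 = 1·22 + 11
  22 = 2·11
so gcd(891, 418) = 11.
11 does not divide 621, so the congruence has no solution.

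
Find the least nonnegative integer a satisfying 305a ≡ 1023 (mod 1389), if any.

gcd(1389, 305):
  1389 = 4*305 + 169
  305 = 1*169 + 136
  169 = 1*136 + 33
  136 = 4*33 + 4
  33 = 8*4 + 1
  4 = 4*1
so gcd(1389, 305) = 1.
1 divides 1023, so solutions exist.
Back-substitute for Bézout coefficients:
  1 = 33 - 8*4
  ... = 305*(-337) + 1389*(74)
So 305*(-337) ≡ 1 (mod 1389); multiply by 1023: a ≡ -344751 (mod 1389).
Smallest nonnegative: a = -344751 mod 1389 = 1110.

1110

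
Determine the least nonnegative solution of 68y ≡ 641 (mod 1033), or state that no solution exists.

55

gcd(1033, 68) = 1.
1 divides 641, so solutions exist.
By Bézout, 68×(-319) + 1033×(21) = 1.
So 68×(-319) ≡ 1 (mod 1033); multiply by 641: y ≡ -204479 (mod 1033).
Smallest nonnegative: y = -204479 mod 1033 = 55.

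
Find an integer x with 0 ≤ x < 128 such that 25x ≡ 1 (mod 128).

gcd(128, 25):
  128 = 5*25 + 3
  25 = 8*3 + 1
  3 = 3*1
so gcd(128, 25) = 1.
Back-substitute for Bézout coefficients:
  1 = 25 - 8*3
  ... = 25*(41) + 128*(-8)
So 25*41 ≡ 1 (mod 128), and 41 mod 128 = 41.

41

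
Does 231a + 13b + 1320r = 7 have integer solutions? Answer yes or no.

yes

gcd(231, 13) = 1.
gcd(1, 1320) = 1.
1 divides 7, so integer solutions exist.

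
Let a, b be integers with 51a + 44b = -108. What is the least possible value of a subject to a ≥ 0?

gcd(51, 44) = 1  (51 = 1·44 + 7, 44 = 6·7 + 2, 7 = 3·2 + 1, 2 = 2·1).
1 divides -108, so solutions exist.
Back-substituting, 51·(19) + 44·(-22) = 1.
Scale by -108/1 = -108: (a₀, b₀) = (-2052, 2376).
General solution: a = -2052 + 44t, b = 2376 - 51t for integer t.
a ≥ 0: smallest is -2052 mod 44 = 16 (at t = 47), with b = -21.

16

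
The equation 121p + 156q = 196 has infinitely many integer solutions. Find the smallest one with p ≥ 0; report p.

88

gcd(156, 121):
  156 = 1×121 + 35
  121 = 3×35 + 16
  35 = 2×16 + 3
  16 = 5×3 + 1
  3 = 3×1
so gcd(156, 121) = 1.
1 divides 196, so solutions exist.
Back-substitute for Bézout coefficients:
  1 = 16 - 5×3
  ... = 121×(49) + 156×(-38)
Scale by 196/1 = 196: (p₀, q₀) = (9604, -7448).
General solution: p = 9604 + 156t, q = -7448 - 121t for integer t.
p ≥ 0: smallest is 9604 mod 156 = 88 (at t = -61), with q = -67.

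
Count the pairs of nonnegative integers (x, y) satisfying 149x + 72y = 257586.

gcd(149, 72) = 1  (149 = 2·72 + 5, 72 = 14·5 + 2, 5 = 2·2 + 1, 2 = 2·1).
Back-substituting, 149·(29) + 72·(-60) = 1.
Scale by 257586: one solution is (7469994, -15455160). Reduce x mod 72: (66, 3441).
General: x = 66 + 72t, y = 3441 - 149t.
x ≥ 0 ⇒ t ≥ 0; y ≥ 0 ⇒ t ≤ 23. So t ∈ [0, 23]: 24 solutions.

24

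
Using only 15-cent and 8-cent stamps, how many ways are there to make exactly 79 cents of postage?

1

Need nonnegative integers with 15j + 8k = 79.
gcd(15, 8) = 1, and 15·(-1) + 8·(2) = 1.
So (j₀, k₀) = (-79, 158); general j = -79 + 8t, k = 158 - 15t.
j ≥ 0 ⇒ t ≥ 10; k ≥ 0 ⇒ t ≤ 10. That's 1 value of t.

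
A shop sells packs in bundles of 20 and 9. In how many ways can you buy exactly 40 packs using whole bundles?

1

Need nonnegative integers with 20j + 9k = 40.
gcd(20, 9) = 1, and 20·(-4) + 9·(9) = 1.
So (j₀, k₀) = (-160, 360); general j = -160 + 9t, k = 360 - 20t.
j ≥ 0 ⇒ t ≥ 18; k ≥ 0 ⇒ t ≤ 18. That's 1 value of t.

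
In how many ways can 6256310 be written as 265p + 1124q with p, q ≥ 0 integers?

gcd(1124, 265) = 1.
By Bézout, 265*(-123) + 1124*(29) = 1.
One solution: (238, 5510).
General: p = 238 + 1124t, q = 5510 - 265t.
p ≥ 0 ⇒ t ≥ 0; q ≥ 0 ⇒ t ≤ 20. So t ∈ [0, 20]: 21 solutions.

21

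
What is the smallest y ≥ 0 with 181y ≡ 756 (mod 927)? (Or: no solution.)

gcd(927, 181) = 1  (927 = 5*181 + 22, 181 = 8*22 + 5, 22 = 4*5 + 2, 5 = 2*2 + 1, 2 = 2*1).
1 divides 756, so solutions exist.
Back-substituting, 181*(379) + 927*(-74) = 1.
So 181*(379) ≡ 1 (mod 927); multiply by 756: y ≡ 286524 (mod 927).
Smallest nonnegative: y = 286524 mod 927 = 81.

81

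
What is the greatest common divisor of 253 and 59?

1

gcd(253, 59) = 1  (253 = 4×59 + 17, 59 = 3×17 + 8, 17 = 2×8 + 1, 8 = 8×1).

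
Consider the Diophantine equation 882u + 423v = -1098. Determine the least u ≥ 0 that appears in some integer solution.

40

gcd(882, 423):
  882 = 2×423 + 36
  423 = 11×36 + 27
  36 = 1×27 + 9
  27 = 3×9
so gcd(882, 423) = 9.
9 divides -1098, so solutions exist.
Back-substitute for Bézout coefficients:
  9 = 36 - 1×27
  ... = 882×(12) + 423×(-25)
Scale by -1098/9 = -122: (u₀, v₀) = (-1464, 3050).
General solution: u = -1464 + 47t, v = 3050 - 98t for integer t.
u ≥ 0: smallest is -1464 mod 47 = 40 (at t = 32), with v = -86.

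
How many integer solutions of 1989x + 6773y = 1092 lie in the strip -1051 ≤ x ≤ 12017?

gcd(6773, 1989) = 13.
By Bézout, 1989*(126) + 6773*(-37) = 13.
Particular solution: (164, -48).
General solution: x = 164 + 521t, y = -48 - 153t for integer t.
-1051 ≤ 164 + 521t ≤ 12017 gives t ∈ [-2, 22], which is 25 values.

25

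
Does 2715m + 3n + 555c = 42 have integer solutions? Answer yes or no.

yes

gcd(2715, 3) = 3  (2715 = 905*3).
gcd(3, 555) = 3.
3 divides 42, so integer solutions exist.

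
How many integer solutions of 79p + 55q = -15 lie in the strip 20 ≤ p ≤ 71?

gcd(79, 55) = 1  (79 = 1*55 + 24, 55 = 2*24 + 7, 24 = 3*7 + 3, 7 = 2*3 + 1, 3 = 3*1).
Back-substituting, 79*(-16) + 55*(23) = 1.
Scale by -15: particular solution (240, -345); reduce p mod 55: (20, -29).
General solution: p = 20 + 55t, q = -29 - 79t for integer t.
20 ≤ 20 + 55t ≤ 71 gives t ∈ [0, 0], which is 1 value.

1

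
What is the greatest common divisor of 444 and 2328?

gcd(2328, 444):
  2328 = 5·444 + 108
  444 = 4·108 + 12
  108 = 9·12
so gcd(2328, 444) = 12.

12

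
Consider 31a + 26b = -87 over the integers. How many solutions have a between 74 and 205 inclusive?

gcd(31, 26):
  31 = 1×26 + 5
  26 = 5×5 + 1
  5 = 5×1
so gcd(31, 26) = 1.
Back-substitute for Bézout coefficients:
  1 = 26 - 5×5
  ... = 31×(-5) + 26×(6)
Scale by -87: particular solution (435, -522); reduce a mod 26: (19, -26).
General solution: a = 19 + 26t, b = -26 - 31t for integer t.
74 ≤ 19 + 26t ≤ 205 gives t ∈ [3, 7], which is 5 values.

5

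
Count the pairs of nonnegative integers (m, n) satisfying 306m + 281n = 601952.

7

gcd(306, 281):
  306 = 1*281 + 25
  281 = 11*25 + 6
  25 = 4*6 + 1
  6 = 6*1
so gcd(306, 281) = 1.
Back-substitute for Bézout coefficients:
  1 = 25 - 4*6
  ... = 306*(45) + 281*(-49)
Scale by 601952: one solution is (27087840, -29495648). Reduce m mod 281: (2, 2140).
General: m = 2 + 281t, n = 2140 - 306t.
m ≥ 0 ⇒ t ≥ 0; n ≥ 0 ⇒ t ≤ 6. So t ∈ [0, 6]: 7 solutions.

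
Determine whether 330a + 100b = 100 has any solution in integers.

yes

gcd(330, 100) = 10  (330 = 3×100 + 30, 100 = 3×30 + 10, 30 = 3×10).
10 divides 100, so integer solutions exist.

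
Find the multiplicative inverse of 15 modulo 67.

gcd(67, 15) = 1  (67 = 4×15 + 7, 15 = 2×7 + 1, 7 = 7×1).
Back-substituting, 15×(9) + 67×(-2) = 1.
So 15×9 ≡ 1 (mod 67), and 9 mod 67 = 9.

9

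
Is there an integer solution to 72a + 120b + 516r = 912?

yes

gcd(120, 72) = 24.
gcd(24, 516) = 12.
12 divides 912, so integer solutions exist.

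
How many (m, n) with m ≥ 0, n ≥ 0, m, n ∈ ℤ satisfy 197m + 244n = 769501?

gcd(244, 197):
  244 = 1×197 + 47
  197 = 4×47 + 9
  47 = 5×9 + 2
  9 = 4×2 + 1
  2 = 2×1
so gcd(244, 197) = 1.
Back-substitute for Bézout coefficients:
  1 = 9 - 4×2
  ... = 197×(109) + 244×(-88)
Scale by 769501: one solution is (83875609, -67716088). Reduce m mod 244: (121, 3056).
General: m = 121 + 244t, n = 3056 - 197t.
m ≥ 0 ⇒ t ≥ 0; n ≥ 0 ⇒ t ≤ 15. So t ∈ [0, 15]: 16 solutions.

16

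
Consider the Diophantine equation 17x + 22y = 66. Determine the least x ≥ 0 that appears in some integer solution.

0

gcd(22, 17) = 1  (22 = 1·17 + 5, 17 = 3·5 + 2, 5 = 2·2 + 1, 2 = 2·1).
1 divides 66, so solutions exist.
Back-substituting, 17·(-9) + 22·(7) = 1.
Scale by 66/1 = 66: (x₀, y₀) = (-594, 462).
General solution: x = -594 + 22t, y = 462 - 17t for integer t.
x ≥ 0: smallest is -594 mod 22 = 0 (at t = 27), with y = 3.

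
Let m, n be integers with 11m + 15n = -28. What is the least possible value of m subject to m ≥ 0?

gcd(15, 11) = 1.
1 divides -28, so solutions exist.
By Bézout, 11×(-4) + 15×(3) = 1.
Scale by -28/1 = -28: (m₀, n₀) = (112, -84).
General solution: m = 112 + 15t, n = -84 - 11t for integer t.
m ≥ 0: smallest is 112 mod 15 = 7 (at t = -7), with n = -7.

7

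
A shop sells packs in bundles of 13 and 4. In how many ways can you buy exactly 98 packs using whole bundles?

Need nonnegative integers with 13j + 4k = 98.
gcd(13, 4) = 1, and 13·(1) + 4·(-3) = 1.
So (j₀, k₀) = (98, -294); general j = 98 + 4t, k = -294 - 13t.
j ≥ 0 ⇒ t ≥ -24; k ≥ 0 ⇒ t ≤ -23. That's 2 values of t.

2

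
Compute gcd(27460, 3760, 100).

gcd(27460, 3760):
  27460 = 7·3760 + 1140
  3760 = 3·1140 + 340
  1140 = 3·340 + 120
  340 = 2·120 + 100
  120 = 1·100 + 20
  100 = 5·20
so gcd(27460, 3760) = 20.
gcd(20, 100) = 20.

20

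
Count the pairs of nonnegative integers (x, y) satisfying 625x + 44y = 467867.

gcd(625, 44) = 1  (625 = 14*44 + 9, 44 = 4*9 + 8, 9 = 1*8 + 1, 8 = 8*1).
Back-substituting, 625*(5) + 44*(-71) = 1.
Scale by 467867: one solution is (2339335, -33218557). Reduce x mod 44: (31, 10193).
General: x = 31 + 44t, y = 10193 - 625t.
x ≥ 0 ⇒ t ≥ 0; y ≥ 0 ⇒ t ≤ 16. So t ∈ [0, 16]: 17 solutions.

17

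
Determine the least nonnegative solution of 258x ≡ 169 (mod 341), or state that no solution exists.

gcd(341, 258):
  341 = 1*258 + 83
  258 = 3*83 + 9
  83 = 9*9 + 2
  9 = 4*2 + 1
  2 = 2*1
so gcd(341, 258) = 1.
1 divides 169, so solutions exist.
Back-substitute for Bézout coefficients:
  1 = 9 - 4*2
  ... = 258*(152) + 341*(-115)
So 258*(152) ≡ 1 (mod 341); multiply by 169: x ≡ 25688 (mod 341).
Smallest nonnegative: x = 25688 mod 341 = 113.

113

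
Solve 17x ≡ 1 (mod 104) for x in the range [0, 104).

49

gcd(104, 17) = 1  (104 = 6*17 + 2, 17 = 8*2 + 1, 2 = 2*1).
Back-substituting, 17*(49) + 104*(-8) = 1.
So 17*49 ≡ 1 (mod 104), and 49 mod 104 = 49.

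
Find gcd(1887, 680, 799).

gcd(1887, 680) = 17  (1887 = 2×680 + 527, 680 = 1×527 + 153, 527 = 3×153 + 68, 153 = 2×68 + 17, 68 = 4×17).
gcd(17, 799) = 17.

17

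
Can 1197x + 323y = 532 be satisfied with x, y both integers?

gcd(1197, 323):
  1197 = 3×323 + 228
  323 = 1×228 + 95
  228 = 2×95 + 38
  95 = 2×38 + 19
  38 = 2×19
so gcd(1197, 323) = 19.
19 divides 532, so integer solutions exist.

yes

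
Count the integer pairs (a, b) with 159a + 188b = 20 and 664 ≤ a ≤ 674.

0

gcd(188, 159) = 1  (188 = 1·159 + 29, 159 = 5·29 + 14, 29 = 2·14 + 1, 14 = 14·1).
Back-substituting, 159·(-13) + 188·(11) = 1.
Scale by 20: particular solution (-260, 220); reduce a mod 188: (116, -98).
General solution: a = 116 + 188t, b = -98 - 159t for integer t.
664 ≤ 116 + 188t ≤ 674 gives t ∈ [3, 2], which is 0 values.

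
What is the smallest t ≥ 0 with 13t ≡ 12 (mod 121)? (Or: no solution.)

gcd(121, 13):
  121 = 9*13 + 4
  13 = 3*4 + 1
  4 = 4*1
so gcd(121, 13) = 1.
1 divides 12, so solutions exist.
Back-substitute for Bézout coefficients:
  1 = 13 - 3*4
  ... = 13*(28) + 121*(-3)
So 13*(28) ≡ 1 (mod 121); multiply by 12: t ≡ 336 (mod 121).
Smallest nonnegative: t = 336 mod 121 = 94.

94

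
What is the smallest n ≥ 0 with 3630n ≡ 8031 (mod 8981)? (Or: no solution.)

gcd(8981, 3630) = 1.
1 divides 8031, so solutions exist.
By Bézout, 3630×(-621) + 8981×(251) = 1.
So 3630×(-621) ≡ 1 (mod 8981); multiply by 8031: n ≡ -4987251 (mod 8981).
Smallest nonnegative: n = -4987251 mod 8981 = 6185.

6185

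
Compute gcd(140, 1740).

gcd(1740, 140):
  1740 = 12*140 + 60
  140 = 2*60 + 20
  60 = 3*20
so gcd(1740, 140) = 20.

20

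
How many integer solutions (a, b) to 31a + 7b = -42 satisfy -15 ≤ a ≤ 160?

25

gcd(31, 7) = 1  (31 = 4*7 + 3, 7 = 2*3 + 1, 3 = 3*1).
Back-substituting, 31*(-2) + 7*(9) = 1.
Scale by -42: particular solution (84, -378); reduce a mod 7: (0, -6).
General solution: a = 0 + 7t, b = -6 - 31t for integer t.
-15 ≤ 0 + 7t ≤ 160 gives t ∈ [-2, 22], which is 25 values.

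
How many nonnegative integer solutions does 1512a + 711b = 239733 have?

gcd(1512, 711):
  1512 = 2×711 + 90
  711 = 7×90 + 81
  90 = 1×81 + 9
  81 = 9×9
so gcd(1512, 711) = 9.
Back-substitute for Bézout coefficients:
  9 = 90 - 1×81
  ... = 1512×(8) + 711×(-17)
Scale by 26637: one solution is (213096, -452829). Reduce a mod 79: (33, 267).
General: a = 33 + 79t, b = 267 - 168t.
a ≥ 0 ⇒ t ≥ 0; b ≥ 0 ⇒ t ≤ 1. So t ∈ [0, 1]: 2 solutions.

2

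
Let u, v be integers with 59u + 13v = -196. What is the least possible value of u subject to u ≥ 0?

11

gcd(59, 13) = 1  (59 = 4*13 + 7, 13 = 1*7 + 6, 7 = 1*6 + 1, 6 = 6*1).
1 divides -196, so solutions exist.
Back-substituting, 59*(2) + 13*(-9) = 1.
Scale by -196/1 = -196: (u₀, v₀) = (-392, 1764).
General solution: u = -392 + 13t, v = 1764 - 59t for integer t.
u ≥ 0: smallest is -392 mod 13 = 11 (at t = 31), with v = -65.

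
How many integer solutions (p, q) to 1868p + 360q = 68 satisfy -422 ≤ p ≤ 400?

gcd(1868, 360) = 4  (1868 = 5·360 + 68, 360 = 5·68 + 20, 68 = 3·20 + 8, 20 = 2·8 + 4, 8 = 2·4).
Back-substituting, 1868·(-37) + 360·(192) = 4.
Scale by 17: particular solution (-629, 3264); reduce p mod 90: (1, -5).
General solution: p = 1 + 90t, q = -5 - 467t for integer t.
-422 ≤ 1 + 90t ≤ 400 gives t ∈ [-4, 4], which is 9 values.

9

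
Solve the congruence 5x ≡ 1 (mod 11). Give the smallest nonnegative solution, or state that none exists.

9

gcd(11, 5):
  11 = 2×5 + 1
  5 = 5×1
so gcd(11, 5) = 1.
1 divides 1, so solutions exist.
Back-substitute for Bézout coefficients:
  1 = 11 - 2×5
  ... = 5×(-2) + 11×(1)
So 5×(-2) ≡ 1 (mod 11); multiply by 1: x ≡ -2 (mod 11).
Smallest nonnegative: x = -2 mod 11 = 9.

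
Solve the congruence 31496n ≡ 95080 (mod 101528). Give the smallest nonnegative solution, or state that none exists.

10992

gcd(101528, 31496) = 8.
8 divides 95080, so solutions exist.
By Bézout, 31496×(-4139) + 101528×(1284) = 8.
So 31496×(-4139) ≡ 8 (mod 101528); multiply by 11885: n ≡ -49192015 (mod 12691).
Smallest nonnegative: n = -49192015 mod 12691 = 10992.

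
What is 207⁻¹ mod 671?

577

gcd(671, 207) = 1.
By Bézout, 207×(-94) + 671×(29) = 1.
So 207×-94 ≡ 1 (mod 671), and -94 mod 671 = 577.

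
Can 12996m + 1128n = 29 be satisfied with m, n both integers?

gcd(12996, 1128) = 12.
12 does not divide 29 (remainder 5), so no integer solutions.

no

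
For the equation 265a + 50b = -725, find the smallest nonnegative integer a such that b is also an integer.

gcd(265, 50) = 5  (265 = 5×50 + 15, 50 = 3×15 + 5, 15 = 3×5).
5 divides -725, so solutions exist.
Back-substituting, 265×(-3) + 50×(16) = 5.
Scale by -725/5 = -145: (a₀, b₀) = (435, -2320).
General solution: a = 435 + 10t, b = -2320 - 53t for integer t.
a ≥ 0: smallest is 435 mod 10 = 5 (at t = -43), with b = -41.

5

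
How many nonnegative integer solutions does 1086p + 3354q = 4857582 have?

8

gcd(3354, 1086) = 6  (3354 = 3*1086 + 96, 1086 = 11*96 + 30, 96 = 3*30 + 6, 30 = 5*6).
Back-substituting, 1086*(-105) + 3354*(34) = 6.
Scale by 809597: one solution is (-85007685, 27526298). Reduce p mod 559: (4, 1447).
General: p = 4 + 559t, q = 1447 - 181t.
p ≥ 0 ⇒ t ≥ 0; q ≥ 0 ⇒ t ≤ 7. So t ∈ [0, 7]: 8 solutions.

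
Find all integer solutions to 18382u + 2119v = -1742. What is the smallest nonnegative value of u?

144

gcd(18382, 2119):
  18382 = 8*2119 + 1430
  2119 = 1*1430 + 689
  1430 = 2*689 + 52
  689 = 13*52 + 13
  52 = 4*13
so gcd(18382, 2119) = 13.
13 divides -1742, so solutions exist.
Back-substitute for Bézout coefficients:
  13 = 689 - 13*52
  ... = 18382*(-40) + 2119*(347)
Scale by -1742/13 = -134: (u₀, v₀) = (5360, -46498).
General solution: u = 5360 + 163t, v = -46498 - 1414t for integer t.
u ≥ 0: smallest is 5360 mod 163 = 144 (at t = -32), with v = -1250.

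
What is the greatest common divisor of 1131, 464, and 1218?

gcd(1131, 464) = 29.
gcd(29, 1218) = 29.

29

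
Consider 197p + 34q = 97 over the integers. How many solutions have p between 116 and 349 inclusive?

gcd(197, 34) = 1  (197 = 5*34 + 27, 34 = 1*27 + 7, 27 = 3*7 + 6, 7 = 1*6 + 1, 6 = 6*1).
Back-substituting, 197*(-5) + 34*(29) = 1.
Scale by 97: particular solution (-485, 2813); reduce p mod 34: (25, -142).
General solution: p = 25 + 34t, q = -142 - 197t for integer t.
116 ≤ 25 + 34t ≤ 349 gives t ∈ [3, 9], which is 7 values.

7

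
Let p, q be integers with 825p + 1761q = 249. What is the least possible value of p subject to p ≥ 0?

408

gcd(1761, 825) = 3  (1761 = 2*825 + 111, 825 = 7*111 + 48, 111 = 2*48 + 15, 48 = 3*15 + 3, 15 = 5*3).
3 divides 249, so solutions exist.
Back-substituting, 825*(111) + 1761*(-52) = 3.
Scale by 249/3 = 83: (p₀, q₀) = (9213, -4316).
General solution: p = 9213 + 587t, q = -4316 - 275t for integer t.
p ≥ 0: smallest is 9213 mod 587 = 408 (at t = -15), with q = -191.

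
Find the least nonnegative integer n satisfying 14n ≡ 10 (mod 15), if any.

gcd(15, 14) = 1.
1 divides 10, so solutions exist.
By Bézout, 14×(-1) + 15×(1) = 1.
So 14×(-1) ≡ 1 (mod 15); multiply by 10: n ≡ -10 (mod 15).
Smallest nonnegative: n = -10 mod 15 = 5.

5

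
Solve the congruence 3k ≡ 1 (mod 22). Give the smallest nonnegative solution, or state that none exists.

gcd(22, 3):
  22 = 7*3 + 1
  3 = 3*1
so gcd(22, 3) = 1.
1 divides 1, so solutions exist.
Back-substitute for Bézout coefficients:
  1 = 22 - 7*3
  ... = 3*(-7) + 22*(1)
So 3*(-7) ≡ 1 (mod 22); multiply by 1: k ≡ -7 (mod 22).
Smallest nonnegative: k = -7 mod 22 = 15.

15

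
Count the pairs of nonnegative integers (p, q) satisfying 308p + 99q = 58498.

21

gcd(308, 99) = 11  (308 = 3·99 + 11, 99 = 9·11).
Back-substituting, 308·(1) + 99·(-3) = 11.
Scale by 5318: one solution is (5318, -15954). Reduce p mod 9: (8, 566).
General: p = 8 + 9t, q = 566 - 28t.
p ≥ 0 ⇒ t ≥ 0; q ≥ 0 ⇒ t ≤ 20. So t ∈ [0, 20]: 21 solutions.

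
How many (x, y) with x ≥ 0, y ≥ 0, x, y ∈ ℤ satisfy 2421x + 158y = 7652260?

gcd(2421, 158) = 1.
By Bézout, 2421×(31) + 158×(-475) = 1.
One solution: (124, 46532).
General: x = 124 + 158t, y = 46532 - 2421t.
x ≥ 0 ⇒ t ≥ 0; y ≥ 0 ⇒ t ≤ 19. So t ∈ [0, 19]: 20 solutions.

20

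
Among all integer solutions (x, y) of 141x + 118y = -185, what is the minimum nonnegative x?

gcd(141, 118):
  141 = 1·118 + 23
  118 = 5·23 + 3
  23 = 7·3 + 2
  3 = 1·2 + 1
  2 = 2·1
so gcd(141, 118) = 1.
1 divides -185, so solutions exist.
Back-substitute for Bézout coefficients:
  1 = 3 - 1·2
  ... = 141·(-41) + 118·(49)
Scale by -185/1 = -185: (x₀, y₀) = (7585, -9065).
General solution: x = 7585 + 118t, y = -9065 - 141t for integer t.
x ≥ 0: smallest is 7585 mod 118 = 33 (at t = -64), with y = -41.

33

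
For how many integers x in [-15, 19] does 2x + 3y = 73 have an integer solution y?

11

gcd(3, 2) = 1  (3 = 1*2 + 1, 2 = 2*1).
Back-substituting, 2*(-1) + 3*(1) = 1.
Scale by 73: particular solution (-73, 73); reduce x mod 3: (2, 23).
General solution: x = 2 + 3t, y = 23 - 2t for integer t.
-15 ≤ 2 + 3t ≤ 19 gives t ∈ [-5, 5], which is 11 values.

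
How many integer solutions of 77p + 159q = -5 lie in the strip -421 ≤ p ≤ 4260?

gcd(159, 77):
  159 = 2·77 + 5
  77 = 15·5 + 2
  5 = 2·2 + 1
  2 = 2·1
so gcd(159, 77) = 1.
Back-substitute for Bézout coefficients:
  1 = 5 - 2·2
  ... = 77·(-64) + 159·(31)
Scale by -5: particular solution (320, -155); reduce p mod 159: (2, -1).
General solution: p = 2 + 159t, q = -1 - 77t for integer t.
-421 ≤ 2 + 159t ≤ 4260 gives t ∈ [-2, 26], which is 29 values.

29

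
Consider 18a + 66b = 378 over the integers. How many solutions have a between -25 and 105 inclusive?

gcd(66, 18) = 6.
By Bézout, 18×(4) + 66×(-1) = 6.
Particular solution: (10, 3).
General solution: a = 10 + 11t, b = 3 - 3t for integer t.
-25 ≤ 10 + 11t ≤ 105 gives t ∈ [-3, 8], which is 12 values.

12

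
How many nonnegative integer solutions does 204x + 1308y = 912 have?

0

gcd(1308, 204):
  1308 = 6×204 + 84
  204 = 2×84 + 36
  84 = 2×36 + 12
  36 = 3×12
so gcd(1308, 204) = 12.
Back-substitute for Bézout coefficients:
  12 = 84 - 2×36
  ... = 204×(-32) + 1308×(5)
Scale by 76: one solution is (-2432, 380). Reduce x mod 109: (75, -11).
General: x = 75 + 109t, y = -11 - 17t.
x ≥ 0 ⇒ t ≥ 0; y ≥ 0 ⇒ t ≤ -1. So t ∈ [0, -1]: 0 solutions.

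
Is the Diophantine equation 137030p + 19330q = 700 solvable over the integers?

gcd(137030, 19330):
  137030 = 7*19330 + 1720
  19330 = 11*1720 + 410
  1720 = 4*410 + 80
  410 = 5*80 + 10
  80 = 8*10
so gcd(137030, 19330) = 10.
10 divides 700, so integer solutions exist.

yes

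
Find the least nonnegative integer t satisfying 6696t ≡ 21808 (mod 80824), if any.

gcd(80824, 6696):
  80824 = 12×6696 + 472
  6696 = 14×472 + 88
  472 = 5×88 + 32
  88 = 2×32 + 24
  32 = 1×24 + 8
  24 = 3×8
so gcd(80824, 6696) = 8.
8 divides 21808, so solutions exist.
Back-substitute for Bézout coefficients:
  8 = 32 - 1×24
  ... = 6696×(-2740) + 80824×(227)
So 6696×(-2740) ≡ 8 (mod 80824); multiply by 2726: t ≡ -7469240 (mod 10103).
Smallest nonnegative: t = -7469240 mod 10103 = 6980.

6980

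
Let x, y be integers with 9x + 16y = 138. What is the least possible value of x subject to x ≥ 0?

gcd(16, 9) = 1.
1 divides 138, so solutions exist.
By Bézout, 9*(-7) + 16*(4) = 1.
Scale by 138/1 = 138: (x₀, y₀) = (-966, 552).
General solution: x = -966 + 16t, y = 552 - 9t for integer t.
x ≥ 0: smallest is -966 mod 16 = 10 (at t = 61), with y = 3.

10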